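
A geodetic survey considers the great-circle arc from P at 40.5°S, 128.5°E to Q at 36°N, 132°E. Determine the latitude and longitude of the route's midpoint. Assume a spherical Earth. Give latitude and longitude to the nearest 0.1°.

≈ 2.3°S, 130.3°E

Write both endpoints as unit vectors p₁, p₂ with components (cos φ cos λ, cos φ sin λ, sin φ).
The central angle between the endpoints is δ = arccos(p₁·p₂) ≈ 1.336 rad (76.6°).
Interpolate at f = 1/2 with slerp weights a = sin((1−f)δ)/sin δ ≈ 0.637, b = sin(fδ)/sin δ ≈ 0.637.
p = a·p₁ + b·p₂ ≈ (-0.646, 0.762, -0.039); φ = arcsin(p_z) ≈ -2.25°, λ = atan2(p_y, p_x) ≈ 130.30°.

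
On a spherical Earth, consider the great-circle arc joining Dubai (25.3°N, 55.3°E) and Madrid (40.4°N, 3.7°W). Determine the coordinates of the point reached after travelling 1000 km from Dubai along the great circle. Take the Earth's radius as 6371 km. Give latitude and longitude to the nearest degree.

≈ 30°N, 47°E

Write both endpoints as unit vectors p₁, p₂ with components (cos φ cos λ, cos φ sin λ, sin φ).
The central angle between the endpoints is δ = arccos(p₁·p₂) ≈ 0.887 rad (50.8°). The total great-circle distance is δ·R ≈ 0.887 × 6371 ≈ 5652 km, so the target fraction is f = 1000/5652 ≈ 0.177.
Interpolate at f ≈ 0.177 with slerp weights a = sin((1−f)δ)/sin δ ≈ 0.860, b = sin(fδ)/sin δ ≈ 0.202.
p = a·p₁ + b·p₂ ≈ (0.596, 0.630, 0.498); φ = arcsin(p_z) ≈ 29.89°, λ = atan2(p_y, p_x) ≈ 46.57°.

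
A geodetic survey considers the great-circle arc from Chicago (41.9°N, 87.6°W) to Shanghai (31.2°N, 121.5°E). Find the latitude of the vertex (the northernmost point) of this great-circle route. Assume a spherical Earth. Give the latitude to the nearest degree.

The great circle lies in the plane with unit normal n̂ = (p₁ × p₂)/|p₁ × p₂|.
Here n̂_z ≈ -0.317; the vertex latitude is φ_max = arccos|n̂_z| ≈ 71.5°.
Check via Clairaut: cos φ_max = |cos φ₁| · sin C = cos(41.9°)·sin(25.2°) ≈ 0.317, again giving ≈ 71.5°.

≈ 72°N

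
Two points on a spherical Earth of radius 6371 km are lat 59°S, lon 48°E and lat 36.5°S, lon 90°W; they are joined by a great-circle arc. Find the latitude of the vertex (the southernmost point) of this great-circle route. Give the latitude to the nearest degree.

≈ 74°S

The great circle lies in the plane with unit normal n̂ = (p₁ × p₂)/|p₁ × p₂|.
Here n̂_z ≈ -0.283; the vertex latitude is φ_max = arccos|n̂_z| ≈ 73.6°.
Check via Clairaut: cos φ_max = |cos φ₁| · sin C = cos(59.0°)·sin(146.7°) ≈ 0.283, again giving ≈ 73.6°.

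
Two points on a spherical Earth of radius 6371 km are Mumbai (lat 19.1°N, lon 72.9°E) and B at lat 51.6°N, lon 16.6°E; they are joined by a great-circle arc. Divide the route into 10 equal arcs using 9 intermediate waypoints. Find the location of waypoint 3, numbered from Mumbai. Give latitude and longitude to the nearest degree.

Write both endpoints as unit vectors p₁, p₂ with components (cos φ cos λ, cos φ sin λ, sin φ).
The central angle between the endpoints is δ = arccos(p₁·p₂) ≈ 0.949 rad (54.4°).
Interpolate at f = 3/10 with slerp weights a = sin((1−f)δ)/sin δ ≈ 0.759, b = sin(fδ)/sin δ ≈ 0.346.
p = a·p₁ + b·p₂ ≈ (0.416, 0.746, 0.519); φ = arcsin(p_z) ≈ 31.27°, λ = atan2(p_y, p_x) ≈ 60.84°.

≈ lat 31°N, lon 61°E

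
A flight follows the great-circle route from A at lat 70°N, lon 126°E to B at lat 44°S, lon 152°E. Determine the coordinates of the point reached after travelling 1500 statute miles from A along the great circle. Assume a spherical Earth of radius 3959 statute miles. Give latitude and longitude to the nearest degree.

≈ lat 49°N, lon 137°E

Convert each endpoint to a unit vector on the sphere (x = cos φ cos λ, y = cos φ sin λ, z = sin φ).
The central angle between the endpoints is δ = arccos(p₁·p₂) ≈ 2.017 rad (115.6°). The total great-circle distance is δ·R ≈ 2.017 × 3959 ≈ 7986 mi, so the target fraction is f = 1500/7986 ≈ 0.188.
Interpolate at f ≈ 0.188 with slerp weights a = sin((1−f)δ)/sin δ ≈ 1.106, b = sin(fδ)/sin δ ≈ 0.410.
p = a·p₁ + b·p₂ ≈ (-0.483, 0.445, 0.755); φ = arcsin(p_z) ≈ 48.98°, λ = atan2(p_y, p_x) ≈ 137.36°.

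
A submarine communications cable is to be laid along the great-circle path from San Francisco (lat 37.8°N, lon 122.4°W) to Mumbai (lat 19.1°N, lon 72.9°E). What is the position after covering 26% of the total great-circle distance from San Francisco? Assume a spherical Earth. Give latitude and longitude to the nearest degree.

From cos δ = sin φ₁ sin φ₂ + cos φ₁ cos φ₂ cos Δλ, the central angle is δ ≈ 2.117 rad (121.3°).
Interpolate at f = 0.26 with slerp weights a = sin((1−f)δ)/sin δ ≈ 1.170, b = sin(fδ)/sin δ ≈ 0.612.
p = a·p₁ + b·p₂ ≈ (-0.325, -0.228, 0.918); φ = arcsin(p_z) ≈ 66.59°, λ = atan2(p_y, p_x) ≈ -145.00°.

≈ lat 67°N, lon 145°W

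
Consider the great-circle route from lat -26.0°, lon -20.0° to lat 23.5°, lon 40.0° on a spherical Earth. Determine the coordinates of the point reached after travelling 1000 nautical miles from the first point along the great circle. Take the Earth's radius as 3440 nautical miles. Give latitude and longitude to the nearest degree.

≈ lat -16°, lon -6°

Write both endpoints as unit vectors p₁, p₂ with components (cos φ cos λ, cos φ sin λ, sin φ).
The central angle between the endpoints is δ = arccos(p₁·p₂) ≈ 1.331 rad (76.3°). The total great-circle distance is δ·R ≈ 1.331 × 3440 ≈ 4579 nmi, so the target fraction is f = 1000/4579 ≈ 0.218.
Interpolate at f ≈ 0.218 with slerp weights a = sin((1−f)δ)/sin δ ≈ 0.888, b = sin(fδ)/sin δ ≈ 0.295.
p = a·p₁ + b·p₂ ≈ (0.957, -0.099, -0.272); φ = arcsin(p_z) ≈ -15.76°, λ = atan2(p_y, p_x) ≈ -5.91°.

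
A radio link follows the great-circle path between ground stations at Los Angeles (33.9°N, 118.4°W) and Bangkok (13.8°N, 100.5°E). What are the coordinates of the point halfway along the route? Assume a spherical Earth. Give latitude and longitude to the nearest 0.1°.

≈ (52.3°N, 158.5°E)

Write both endpoints as unit vectors p₁, p₂ with components (cos φ cos λ, cos φ sin λ, sin φ).
The central angle between the endpoints is δ = arccos(p₁·p₂) ≈ 2.088 rad (119.6°).
Interpolate at f = 1/2 with slerp weights a = sin((1−f)δ)/sin δ ≈ 0.994, b = sin(fδ)/sin δ ≈ 0.994.
p = a·p₁ + b·p₂ ≈ (-0.568, 0.223, 0.792); φ = arcsin(p_z) ≈ 52.35°, λ = atan2(p_y, p_x) ≈ 158.54°.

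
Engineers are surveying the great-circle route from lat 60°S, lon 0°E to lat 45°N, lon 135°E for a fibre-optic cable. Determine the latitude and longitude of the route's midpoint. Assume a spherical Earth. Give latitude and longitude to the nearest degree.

From cos δ = sin φ₁ sin φ₂ + cos φ₁ cos φ₂ cos Δλ, the central angle is δ ≈ 2.611 rad (149.6°).
Interpolate at f = 1/2 with slerp weights a = sin((1−f)δ)/sin δ ≈ 1.906, b = sin(fδ)/sin δ ≈ 1.906.
p = a·p₁ + b·p₂ ≈ (0.000, 0.953, -0.303); φ = arcsin(p_z) ≈ -17.63°, λ = atan2(p_y, p_x) ≈ 90.00°.

≈ lat 18°S, lon 90°E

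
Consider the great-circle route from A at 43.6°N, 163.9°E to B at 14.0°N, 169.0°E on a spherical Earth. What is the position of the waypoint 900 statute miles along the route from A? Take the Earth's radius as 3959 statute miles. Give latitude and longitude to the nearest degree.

≈ 31°N, 166°E

Write both endpoints as unit vectors p₁, p₂ with components (cos φ cos λ, cos φ sin λ, sin φ).
The central angle between the endpoints is δ = arccos(p₁·p₂) ≈ 0.522 rad (29.9°). The total great-circle distance is δ·R ≈ 0.522 × 3959 ≈ 2067 mi, so the target fraction is f = 900/2067 ≈ 0.435.
Interpolate at f ≈ 0.435 with slerp weights a = sin((1−f)δ)/sin δ ≈ 0.583, b = sin(fδ)/sin δ ≈ 0.452.
p = a·p₁ + b·p₂ ≈ (-0.836, 0.201, 0.511); φ = arcsin(p_z) ≈ 30.74°, λ = atan2(p_y, p_x) ≈ 166.50°.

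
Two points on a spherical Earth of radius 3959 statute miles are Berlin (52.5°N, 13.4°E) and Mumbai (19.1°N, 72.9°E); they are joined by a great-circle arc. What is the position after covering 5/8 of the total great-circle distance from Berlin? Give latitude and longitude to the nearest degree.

Write both endpoints as unit vectors p₁, p₂ with components (cos φ cos λ, cos φ sin λ, sin φ).
The central angle between the endpoints is δ = arccos(p₁·p₂) ≈ 0.987 rad (56.5°).
Interpolate at f = 5/8 with slerp weights a = sin((1−f)δ)/sin δ ≈ 0.433, b = sin(fδ)/sin δ ≈ 0.693.
p = a·p₁ + b·p₂ ≈ (0.449, 0.687, 0.571); φ = arcsin(p_z) ≈ 34.80°, λ = atan2(p_y, p_x) ≈ 56.82°.

≈ 35°N, 57°E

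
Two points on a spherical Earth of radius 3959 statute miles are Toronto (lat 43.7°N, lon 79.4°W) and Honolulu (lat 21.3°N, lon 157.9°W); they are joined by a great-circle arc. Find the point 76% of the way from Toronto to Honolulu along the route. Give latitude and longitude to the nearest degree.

From cos δ = sin φ₁ sin φ₂ + cos φ₁ cos φ₂ cos Δλ, the central angle is δ ≈ 1.175 rad (67.3°).
Interpolate at f = 0.76 with slerp weights a = sin((1−f)δ)/sin δ ≈ 0.302, b = sin(fδ)/sin δ ≈ 0.844.
p = a·p₁ + b·p₂ ≈ (-0.689, -0.510, 0.515); φ = arcsin(p_z) ≈ 31.00°, λ = atan2(p_y, p_x) ≈ -143.46°.

≈ lat 31°N, lon 143°W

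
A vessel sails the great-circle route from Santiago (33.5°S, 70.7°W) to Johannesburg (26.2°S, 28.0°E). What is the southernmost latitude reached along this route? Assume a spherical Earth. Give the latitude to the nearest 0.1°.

≈ 41.8°S

The great circle lies in the plane with unit normal n̂ = (p₁ × p₂)/|p₁ × p₂|.
Here n̂_z ≈ +0.746; the vertex latitude is φ_max = arccos|n̂_z| ≈ 41.8°.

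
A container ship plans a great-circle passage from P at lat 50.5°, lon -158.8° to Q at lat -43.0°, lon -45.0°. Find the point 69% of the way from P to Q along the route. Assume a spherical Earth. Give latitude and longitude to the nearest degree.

≈ lat -14°, lon -80°

Write both endpoints as unit vectors p₁, p₂ with components (cos φ cos λ, cos φ sin λ, sin φ).
The central angle between the endpoints is δ = arccos(p₁·p₂) ≈ 2.366 rad (135.6°).
Interpolate at f = 0.69 with slerp weights a = sin((1−f)δ)/sin δ ≈ 0.956, b = sin(fδ)/sin δ ≈ 1.426.
p = a·p₁ + b·p₂ ≈ (0.170, -0.957, -0.234); φ = arcsin(p_z) ≈ -13.56°, λ = atan2(p_y, p_x) ≈ -79.92°.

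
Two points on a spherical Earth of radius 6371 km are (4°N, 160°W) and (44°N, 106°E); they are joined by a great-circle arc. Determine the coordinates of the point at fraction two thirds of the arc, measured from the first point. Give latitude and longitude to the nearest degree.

The haversine formula gives a central angle δ ≈ 1.572 rad (90.1°) between the endpoints.
Interpolate at f = 2/3 with slerp weights a = sin((1−f)δ)/sin δ ≈ 0.500, b = sin(fδ)/sin δ ≈ 0.867.
p = a·p₁ + b·p₂ ≈ (-0.641, 0.428, 0.637); φ = arcsin(p_z) ≈ 39.56°, λ = atan2(p_y, p_x) ≈ 146.24°.

≈ (40°N, 146°E)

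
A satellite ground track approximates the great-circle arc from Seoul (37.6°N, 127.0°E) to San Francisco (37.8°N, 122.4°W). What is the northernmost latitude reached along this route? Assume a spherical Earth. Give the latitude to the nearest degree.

≈ 54°N

The great circle lies in the plane with unit normal n̂ = (p₁ × p₂)/|p₁ × p₂|.
Here n̂_z ≈ +0.593; the vertex latitude is φ_max = arccos|n̂_z| ≈ 53.6°.
Check via Clairaut: cos φ_max = |cos φ₁| · sin C = cos(37.6°)·sin(48.5°) ≈ 0.593, again giving ≈ 53.6°.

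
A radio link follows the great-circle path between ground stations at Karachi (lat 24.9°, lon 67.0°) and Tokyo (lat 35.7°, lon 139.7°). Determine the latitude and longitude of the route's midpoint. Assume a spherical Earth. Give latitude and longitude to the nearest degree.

≈ lat 36°, lon 101°

Write both endpoints as unit vectors p₁, p₂ with components (cos φ cos λ, cos φ sin λ, sin φ).
The central angle between the endpoints is δ = arccos(p₁·p₂) ≈ 1.087 rad (62.3°).
Interpolate at f = 1/2 with slerp weights a = sin((1−f)δ)/sin δ ≈ 0.584, b = sin(fδ)/sin δ ≈ 0.584.
p = a·p₁ + b·p₂ ≈ (-0.155, 0.795, 0.587); φ = arcsin(p_z) ≈ 35.94°, λ = atan2(p_y, p_x) ≈ 101.02°.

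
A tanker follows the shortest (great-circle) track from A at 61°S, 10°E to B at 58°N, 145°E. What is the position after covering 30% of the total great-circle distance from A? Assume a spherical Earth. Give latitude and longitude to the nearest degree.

Write both endpoints as unit vectors p₁, p₂ with components (cos φ cos λ, cos φ sin λ, sin φ).
The central angle between the endpoints is δ = arccos(p₁·p₂) ≈ 2.748 rad (157.4°).
Interpolate at f = 0.30 with slerp weights a = sin((1−f)δ)/sin δ ≈ 2.445, b = sin(fδ)/sin δ ≈ 1.912.
p = a·p₁ + b·p₂ ≈ (0.337, 0.787, -0.517); φ = arcsin(p_z) ≈ -31.11°, λ = atan2(p_y, p_x) ≈ 66.81°.

≈ 31°S, 67°E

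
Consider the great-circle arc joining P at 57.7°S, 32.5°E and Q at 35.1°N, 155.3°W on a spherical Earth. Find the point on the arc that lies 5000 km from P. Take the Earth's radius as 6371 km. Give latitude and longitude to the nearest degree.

≈ 74°S, 167°E

Write both endpoints as unit vectors p₁, p₂ with components (cos φ cos λ, cos φ sin λ, sin φ).
The central angle between the endpoints is δ = arccos(p₁·p₂) ≈ 2.737 rad (156.8°). The total great-circle distance is δ·R ≈ 2.737 × 6371 ≈ 17436 km, so the target fraction is f = 5000/17436 ≈ 0.287.
Interpolate at f ≈ 0.287 with slerp weights a = sin((1−f)δ)/sin δ ≈ 2.357, b = sin(fδ)/sin δ ≈ 1.794.
p = a·p₁ + b·p₂ ≈ (-0.272, 0.063, -0.960); φ = arcsin(p_z) ≈ -73.81°, λ = atan2(p_y, p_x) ≈ 166.89°.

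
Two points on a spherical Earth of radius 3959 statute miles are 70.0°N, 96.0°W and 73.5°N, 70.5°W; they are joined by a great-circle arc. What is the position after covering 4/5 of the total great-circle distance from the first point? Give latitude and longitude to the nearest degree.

≈ 73°N, 76°W

Convert each endpoint to a unit vector on the sphere (x = cos φ cos λ, y = cos φ sin λ, z = sin φ).
The central angle between the endpoints is δ = arccos(p₁·p₂) ≈ 0.151 rad (8.6°).
Interpolate at f = 4/5 with slerp weights a = sin((1−f)δ)/sin δ ≈ 0.201, b = sin(fδ)/sin δ ≈ 0.801.
p = a·p₁ + b·p₂ ≈ (0.069, -0.283, 0.957); φ = arcsin(p_z) ≈ 73.08°, λ = atan2(p_y, p_x) ≈ -76.33°.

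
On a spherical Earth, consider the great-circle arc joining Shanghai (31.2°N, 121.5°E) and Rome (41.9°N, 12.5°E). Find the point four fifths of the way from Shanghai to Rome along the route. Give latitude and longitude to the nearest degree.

≈ 50°N, 33°E

The haversine formula gives a central angle δ ≈ 1.432 rad (82.0°) between the endpoints.
Interpolate at f = 4/5 with slerp weights a = sin((1−f)δ)/sin δ ≈ 0.285, b = sin(fδ)/sin δ ≈ 0.920.
p = a·p₁ + b·p₂ ≈ (0.541, 0.356, 0.762); φ = arcsin(p_z) ≈ 49.64°, λ = atan2(p_y, p_x) ≈ 33.36°.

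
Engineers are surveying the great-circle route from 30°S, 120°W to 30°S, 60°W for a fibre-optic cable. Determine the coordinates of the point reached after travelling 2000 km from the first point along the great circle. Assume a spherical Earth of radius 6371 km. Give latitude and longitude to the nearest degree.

≈ 33°S, 99°W

Convert each endpoint to a unit vector on the sphere (x = cos φ cos λ, y = cos φ sin λ, z = sin φ).
The central angle between the endpoints is δ = arccos(p₁·p₂) ≈ 0.896 rad (51.3°). The total great-circle distance is δ·R ≈ 0.896 × 6371 ≈ 5706 km, so the target fraction is f = 2000/5706 ≈ 0.350.
Interpolate at f ≈ 0.350 with slerp weights a = sin((1−f)δ)/sin δ ≈ 0.704, b = sin(fδ)/sin δ ≈ 0.396.
p = a·p₁ + b·p₂ ≈ (-0.134, -0.825, -0.550); φ = arcsin(p_z) ≈ -33.35°, λ = atan2(p_y, p_x) ≈ -99.20°.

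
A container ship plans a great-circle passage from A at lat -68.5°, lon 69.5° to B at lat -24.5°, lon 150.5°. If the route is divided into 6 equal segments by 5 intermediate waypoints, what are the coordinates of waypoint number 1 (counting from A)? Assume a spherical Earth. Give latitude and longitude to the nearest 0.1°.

≈ lat -66.3°, lon 96.9°

Write both endpoints as unit vectors p₁, p₂ with components (cos φ cos λ, cos φ sin λ, sin φ).
The central angle between the endpoints is δ = arccos(p₁·p₂) ≈ 1.117 rad (64.0°).
Interpolate at f = 1/6 with slerp weights a = sin((1−f)δ)/sin δ ≈ 0.892, b = sin(fδ)/sin δ ≈ 0.206.
p = a·p₁ + b·p₂ ≈ (-0.049, 0.399, -0.916); φ = arcsin(p_z) ≈ -66.32°, λ = atan2(p_y, p_x) ≈ 96.95°.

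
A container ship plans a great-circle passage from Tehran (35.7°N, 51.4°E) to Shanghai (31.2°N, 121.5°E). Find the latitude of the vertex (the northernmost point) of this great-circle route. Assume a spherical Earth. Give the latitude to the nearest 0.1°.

≈ 39.2°N

The great circle lies in the plane with unit normal n̂ = (p₁ × p₂)/|p₁ × p₂|.
Here n̂_z ≈ +0.775; the vertex latitude is φ_max = arccos|n̂_z| ≈ 39.2°.
Check via Clairaut: cos φ_max = |cos φ₁| · sin C = cos(35.7°)·sin(72.7°) ≈ 0.775, again giving ≈ 39.2°.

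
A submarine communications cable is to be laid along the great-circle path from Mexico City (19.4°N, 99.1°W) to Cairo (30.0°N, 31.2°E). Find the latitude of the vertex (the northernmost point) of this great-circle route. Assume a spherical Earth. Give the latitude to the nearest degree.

The great circle lies in the plane with unit normal n̂ = (p₁ × p₂)/|p₁ × p₂|.
Here n̂_z ≈ +0.668; the vertex latitude is φ_max = arccos|n̂_z| ≈ 48.1°.

≈ 48°N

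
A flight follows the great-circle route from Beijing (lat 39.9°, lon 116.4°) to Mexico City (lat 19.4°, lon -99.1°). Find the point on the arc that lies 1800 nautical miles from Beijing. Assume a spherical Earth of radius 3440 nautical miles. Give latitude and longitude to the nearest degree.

≈ lat 60°, lon 152°

From cos δ = sin φ₁ sin φ₂ + cos φ₁ cos φ₂ cos Δλ, the central angle is δ ≈ 1.956 rad (112.1°). The total great-circle distance is δ·R ≈ 1.956 × 3440 ≈ 6730 nmi, so the target fraction is f = 1800/6730 ≈ 0.267.
Interpolate at f ≈ 0.267 with slerp weights a = sin((1−f)δ)/sin δ ≈ 1.069, b = sin(fδ)/sin δ ≈ 0.539.
p = a·p₁ + b·p₂ ≈ (-0.445, 0.232, 0.865); φ = arcsin(p_z) ≈ 59.86°, λ = atan2(p_y, p_x) ≈ 152.44°.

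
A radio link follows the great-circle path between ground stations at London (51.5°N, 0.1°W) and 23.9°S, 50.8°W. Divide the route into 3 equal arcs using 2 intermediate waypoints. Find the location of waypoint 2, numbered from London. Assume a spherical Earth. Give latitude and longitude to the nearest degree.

Convert each endpoint to a unit vector on the sphere (x = cos φ cos λ, y = cos φ sin λ, z = sin φ).
The central angle between the endpoints is δ = arccos(p₁·p₂) ≈ 1.527 rad (87.5°).
Interpolate at f = 2/3 with slerp weights a = sin((1−f)δ)/sin δ ≈ 0.488, b = sin(fδ)/sin δ ≈ 0.852.
p = a·p₁ + b·p₂ ≈ (0.796, -0.604, 0.037); φ = arcsin(p_z) ≈ 2.10°, λ = atan2(p_y, p_x) ≈ -37.20°.

≈ 2°N, 37°W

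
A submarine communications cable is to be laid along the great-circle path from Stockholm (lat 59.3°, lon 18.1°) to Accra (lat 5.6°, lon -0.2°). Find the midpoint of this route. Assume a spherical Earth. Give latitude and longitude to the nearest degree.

Convert each endpoint to a unit vector on the sphere (x = cos φ cos λ, y = cos φ sin λ, z = sin φ).
The central angle between the endpoints is δ = arccos(p₁·p₂) ≈ 0.969 rad (55.5°).
Interpolate at f = 1/2 with slerp weights a = sin((1−f)δ)/sin δ ≈ 0.565, b = sin(fδ)/sin δ ≈ 0.565.
p = a·p₁ + b·p₂ ≈ (0.836, 0.088, 0.541); φ = arcsin(p_z) ≈ 32.75°, λ = atan2(p_y, p_x) ≈ 5.98°.

≈ lat 33°, lon 6°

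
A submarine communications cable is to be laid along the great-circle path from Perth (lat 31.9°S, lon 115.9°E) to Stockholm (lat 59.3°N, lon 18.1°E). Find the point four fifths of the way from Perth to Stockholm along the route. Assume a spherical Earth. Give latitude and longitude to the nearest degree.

≈ lat 48°N, lon 55°E

Write both endpoints as unit vectors p₁, p₂ with components (cos φ cos λ, cos φ sin λ, sin φ).
The central angle between the endpoints is δ = arccos(p₁·p₂) ≈ 2.110 rad (120.9°).
Interpolate at f = 4/5 with slerp weights a = sin((1−f)δ)/sin δ ≈ 0.477, b = sin(fδ)/sin δ ≈ 1.157.
p = a·p₁ + b·p₂ ≈ (0.385, 0.548, 0.743); φ = arcsin(p_z) ≈ 47.97°, λ = atan2(p_y, p_x) ≈ 54.94°.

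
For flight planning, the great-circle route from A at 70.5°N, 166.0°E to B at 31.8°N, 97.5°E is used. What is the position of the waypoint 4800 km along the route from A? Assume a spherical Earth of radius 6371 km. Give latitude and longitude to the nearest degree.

≈ 41°N, 103°E

Write both endpoints as unit vectors p₁, p₂ with components (cos φ cos λ, cos φ sin λ, sin φ).
The central angle between the endpoints is δ = arccos(p₁·p₂) ≈ 0.926 rad (53.1°). The total great-circle distance is δ·R ≈ 0.926 × 6371 ≈ 5902 km, so the target fraction is f = 4800/5902 ≈ 0.813.
Interpolate at f ≈ 0.813 with slerp weights a = sin((1−f)δ)/sin δ ≈ 0.215, b = sin(fδ)/sin δ ≈ 0.856.
p = a·p₁ + b·p₂ ≈ (-0.165, 0.738, 0.654); φ = arcsin(p_z) ≈ 40.84°, λ = atan2(p_y, p_x) ≈ 102.57°.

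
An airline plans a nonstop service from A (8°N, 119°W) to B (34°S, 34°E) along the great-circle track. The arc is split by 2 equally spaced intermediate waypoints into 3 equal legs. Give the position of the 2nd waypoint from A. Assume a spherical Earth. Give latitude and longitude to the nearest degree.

Write both endpoints as unit vectors p₁, p₂ with components (cos φ cos λ, cos φ sin λ, sin φ).
The central angle between the endpoints is δ = arccos(p₁·p₂) ≈ 2.514 rad (144.0°).
Interpolate at f = 2/3 with slerp weights a = sin((1−f)δ)/sin δ ≈ 1.265, b = sin(fδ)/sin δ ≈ 1.693.
p = a·p₁ + b·p₂ ≈ (0.556, -0.311, -0.771); φ = arcsin(p_z) ≈ -50.41°, λ = atan2(p_y, p_x) ≈ -29.22°.

≈ (50°S, 29°W)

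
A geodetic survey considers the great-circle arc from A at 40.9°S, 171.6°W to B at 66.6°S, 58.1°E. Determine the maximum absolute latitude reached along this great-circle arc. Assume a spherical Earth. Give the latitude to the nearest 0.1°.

≈ 75.5°S

The great circle lies in the plane with unit normal n̂ = (p₁ × p₂)/|p₁ × p₂|.
Here n̂_z ≈ -0.251; the vertex latitude is φ_max = arccos|n̂_z| ≈ 75.5°.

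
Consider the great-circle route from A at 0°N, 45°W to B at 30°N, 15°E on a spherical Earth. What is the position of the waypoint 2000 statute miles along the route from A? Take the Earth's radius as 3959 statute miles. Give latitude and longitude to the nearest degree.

Convert each endpoint to a unit vector on the sphere (x = cos φ cos λ, y = cos φ sin λ, z = sin φ).
The central angle between the endpoints is δ = arccos(p₁·p₂) ≈ 1.123 rad (64.3°). The total great-circle distance is δ·R ≈ 1.123 × 3959 ≈ 4446 mi, so the target fraction is f = 2000/4446 ≈ 0.450.
Interpolate at f ≈ 0.450 with slerp weights a = sin((1−f)δ)/sin δ ≈ 0.643, b = sin(fδ)/sin δ ≈ 0.537.
p = a·p₁ + b·p₂ ≈ (0.904, -0.334, 0.268); φ = arcsin(p_z) ≈ 15.57°, λ = atan2(p_y, p_x) ≈ -20.29°.

≈ 16°N, 20°W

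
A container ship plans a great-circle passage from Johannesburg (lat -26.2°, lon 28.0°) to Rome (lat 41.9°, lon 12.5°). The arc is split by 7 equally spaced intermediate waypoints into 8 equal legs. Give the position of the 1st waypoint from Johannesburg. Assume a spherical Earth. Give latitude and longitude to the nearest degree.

≈ lat -18°, lon 26°

The haversine formula gives a central angle δ ≈ 1.215 rad (69.6°) between the endpoints.
Interpolate at f = 1/8 with slerp weights a = sin((1−f)δ)/sin δ ≈ 0.932, b = sin(fδ)/sin δ ≈ 0.161.
p = a·p₁ + b·p₂ ≈ (0.856, 0.419, -0.304); φ = arcsin(p_z) ≈ -17.69°, λ = atan2(p_y, p_x) ≈ 26.07°.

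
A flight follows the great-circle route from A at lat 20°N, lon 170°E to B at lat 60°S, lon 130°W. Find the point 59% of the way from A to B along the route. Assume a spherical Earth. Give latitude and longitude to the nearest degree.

Write both endpoints as unit vectors p₁, p₂ with components (cos φ cos λ, cos φ sin λ, sin φ).
The central angle between the endpoints is δ = arccos(p₁·p₂) ≈ 1.632 rad (93.5°).
Interpolate at f = 0.59 with slerp weights a = sin((1−f)δ)/sin δ ≈ 0.621, b = sin(fδ)/sin δ ≈ 0.822.
p = a·p₁ + b·p₂ ≈ (-0.839, -0.214, -0.500); φ = arcsin(p_z) ≈ -29.98°, λ = atan2(p_y, p_x) ≈ -165.72°.

≈ lat 30°S, lon 166°W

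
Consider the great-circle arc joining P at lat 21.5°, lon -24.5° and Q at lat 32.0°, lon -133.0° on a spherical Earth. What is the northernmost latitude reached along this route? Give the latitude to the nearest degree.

The great circle lies in the plane with unit normal n̂ = (p₁ × p₂)/|p₁ × p₂|.
Here n̂_z ≈ -0.749; the vertex latitude is φ_max = arccos|n̂_z| ≈ 41.5°.

≈ 41°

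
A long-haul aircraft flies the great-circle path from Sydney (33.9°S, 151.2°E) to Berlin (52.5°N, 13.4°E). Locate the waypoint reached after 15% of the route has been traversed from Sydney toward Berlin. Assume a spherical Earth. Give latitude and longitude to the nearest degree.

≈ 18°S, 135°E

Write both endpoints as unit vectors p₁, p₂ with components (cos φ cos λ, cos φ sin λ, sin φ).
The central angle between the endpoints is δ = arccos(p₁·p₂) ≈ 2.527 rad (144.8°).
Interpolate at f = 0.15 with slerp weights a = sin((1−f)δ)/sin δ ≈ 1.453, b = sin(fδ)/sin δ ≈ 0.641.
p = a·p₁ + b·p₂ ≈ (-0.677, 0.671, -0.302); φ = arcsin(p_z) ≈ -17.55°, λ = atan2(p_y, p_x) ≈ 135.24°.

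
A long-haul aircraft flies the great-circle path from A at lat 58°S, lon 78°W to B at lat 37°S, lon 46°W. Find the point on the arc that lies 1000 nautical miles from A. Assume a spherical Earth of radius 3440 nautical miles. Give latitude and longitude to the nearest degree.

≈ lat 47°S, lon 57°W

Write both endpoints as unit vectors p₁, p₂ with components (cos φ cos λ, cos φ sin λ, sin φ).
The central angle between the endpoints is δ = arccos(p₁·p₂) ≈ 0.517 rad (29.6°). The total great-circle distance is δ·R ≈ 0.517 × 3440 ≈ 1779 nmi, so the target fraction is f = 1000/1779 ≈ 0.562.
Interpolate at f ≈ 0.562 with slerp weights a = sin((1−f)δ)/sin δ ≈ 0.454, b = sin(fδ)/sin δ ≈ 0.580.
p = a·p₁ + b·p₂ ≈ (0.372, -0.568, -0.734); φ = arcsin(p_z) ≈ -47.22°, λ = atan2(p_y, p_x) ≈ -56.82°.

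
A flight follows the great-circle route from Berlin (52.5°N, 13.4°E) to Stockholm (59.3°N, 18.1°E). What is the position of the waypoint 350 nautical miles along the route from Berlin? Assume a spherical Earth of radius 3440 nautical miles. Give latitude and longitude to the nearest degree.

Write both endpoints as unit vectors p₁, p₂ with components (cos φ cos λ, cos φ sin λ, sin φ).
The central angle between the endpoints is δ = arccos(p₁·p₂) ≈ 0.127 rad (7.3°). The total great-circle distance is δ·R ≈ 0.127 × 3440 ≈ 438 nmi, so the target fraction is f = 350/438 ≈ 0.800.
Interpolate at f ≈ 0.800 with slerp weights a = sin((1−f)δ)/sin δ ≈ 0.201, b = sin(fδ)/sin δ ≈ 0.801.
p = a·p₁ + b·p₂ ≈ (0.507, 0.155, 0.848); φ = arcsin(p_z) ≈ 57.95°, λ = atan2(p_y, p_x) ≈ 17.02°.

≈ (58°N, 17°E)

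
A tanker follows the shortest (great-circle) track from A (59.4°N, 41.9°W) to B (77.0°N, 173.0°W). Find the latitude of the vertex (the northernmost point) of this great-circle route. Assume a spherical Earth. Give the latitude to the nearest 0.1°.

≈ 82.3°N

The great circle lies in the plane with unit normal n̂ = (p₁ × p₂)/|p₁ × p₂|.
Here n̂_z ≈ -0.134; the vertex latitude is φ_max = arccos|n̂_z| ≈ 82.3°.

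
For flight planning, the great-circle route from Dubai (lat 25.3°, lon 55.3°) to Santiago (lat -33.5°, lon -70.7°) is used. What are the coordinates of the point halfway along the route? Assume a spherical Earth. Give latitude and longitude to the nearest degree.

Write both endpoints as unit vectors p₁, p₂ with components (cos φ cos λ, cos φ sin λ, sin φ).
The central angle between the endpoints is δ = arccos(p₁·p₂) ≈ 2.317 rad (132.8°).
Interpolate at f = 1/2 with slerp weights a = sin((1−f)δ)/sin δ ≈ 1.248, b = sin(fδ)/sin δ ≈ 1.248.
p = a·p₁ + b·p₂ ≈ (0.986, -0.055, -0.155); φ = arcsin(p_z) ≈ -8.94°, λ = atan2(p_y, p_x) ≈ -3.17°.

≈ lat -9°, lon -3°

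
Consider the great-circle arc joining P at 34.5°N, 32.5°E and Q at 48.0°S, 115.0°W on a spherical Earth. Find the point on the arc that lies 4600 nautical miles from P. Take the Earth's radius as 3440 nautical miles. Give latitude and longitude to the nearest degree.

≈ 22°S, 22°W

From cos δ = sin φ₁ sin φ₂ + cos φ₁ cos φ₂ cos Δλ, the central angle is δ ≈ 2.659 rad (152.4°). The total great-circle distance is δ·R ≈ 2.659 × 3440 ≈ 9149 nmi, so the target fraction is f = 4600/9149 ≈ 0.503.
Interpolate at f ≈ 0.503 with slerp weights a = sin((1−f)δ)/sin δ ≈ 2.090, b = sin(fδ)/sin δ ≈ 2.098.
p = a·p₁ + b·p₂ ≈ (0.860, -0.347, -0.375); φ = arcsin(p_z) ≈ -22.04°, λ = atan2(p_y, p_x) ≈ -21.97°.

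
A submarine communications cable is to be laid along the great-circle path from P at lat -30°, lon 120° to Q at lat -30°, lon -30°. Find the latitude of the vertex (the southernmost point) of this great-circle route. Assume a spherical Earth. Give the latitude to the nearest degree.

≈ -66°

The great circle lies in the plane with unit normal n̂ = (p₁ × p₂)/|p₁ × p₂|.
Here n̂_z ≈ -0.409; the vertex latitude is φ_max = arccos|n̂_z| ≈ 65.9°.
Check via Clairaut: cos φ_max = |cos φ₁| · sin C = cos(30.0°)·sin(151.8°) ≈ 0.409, again giving ≈ 65.9°.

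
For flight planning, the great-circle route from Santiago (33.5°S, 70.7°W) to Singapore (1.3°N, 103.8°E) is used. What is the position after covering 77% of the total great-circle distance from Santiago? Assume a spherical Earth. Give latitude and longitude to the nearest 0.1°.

From cos δ = sin φ₁ sin φ₂ + cos φ₁ cos φ₂ cos Δλ, the central angle is δ ≈ 2.572 rad (147.4°).
Interpolate at f = 0.77 with slerp weights a = sin((1−f)δ)/sin δ ≈ 1.035, b = sin(fδ)/sin δ ≈ 1.702.
p = a·p₁ + b·p₂ ≈ (-0.121, 0.838, -0.533); φ = arcsin(p_z) ≈ -32.18°, λ = atan2(p_y, p_x) ≈ 98.19°.

≈ 32.2°S, 98.2°E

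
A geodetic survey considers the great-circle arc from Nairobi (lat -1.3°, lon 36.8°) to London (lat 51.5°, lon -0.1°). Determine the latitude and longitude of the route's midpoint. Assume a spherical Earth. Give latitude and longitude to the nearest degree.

From cos δ = sin φ₁ sin φ₂ + cos φ₁ cos φ₂ cos Δλ, the central angle is δ ≈ 1.070 rad (61.3°).
Interpolate at f = 1/2 with slerp weights a = sin((1−f)δ)/sin δ ≈ 0.581, b = sin(fδ)/sin δ ≈ 0.581.
p = a·p₁ + b·p₂ ≈ (0.827, 0.347, 0.442); φ = arcsin(p_z) ≈ 26.21°, λ = atan2(p_y, p_x) ≈ 22.79°.

≈ lat 26°, lon 23°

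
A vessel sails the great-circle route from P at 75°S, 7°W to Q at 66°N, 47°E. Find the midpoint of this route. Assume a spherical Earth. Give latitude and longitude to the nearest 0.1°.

Convert each endpoint to a unit vector on the sphere (x = cos φ cos λ, y = cos φ sin λ, z = sin φ).
The central angle between the endpoints is δ = arccos(p₁·p₂) ≈ 2.533 rad (145.1°).
Interpolate at f = 1/2 with slerp weights a = sin((1−f)δ)/sin δ ≈ 1.669, b = sin(fδ)/sin δ ≈ 1.669.
p = a·p₁ + b·p₂ ≈ (0.892, 0.444, -0.087); φ = arcsin(p_z) ≈ -5.02°, λ = atan2(p_y, p_x) ≈ 26.46°.

≈ 5.0°S, 26.5°E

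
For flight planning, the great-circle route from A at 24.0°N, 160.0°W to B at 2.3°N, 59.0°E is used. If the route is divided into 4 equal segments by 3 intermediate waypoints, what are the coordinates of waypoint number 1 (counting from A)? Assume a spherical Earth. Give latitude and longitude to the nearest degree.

From cos δ = sin φ₁ sin φ₂ + cos φ₁ cos φ₂ cos Δλ, the central angle is δ ≈ 2.337 rad (133.9°).
Interpolate at f = 1/4 with slerp weights a = sin((1−f)δ)/sin δ ≈ 1.364, b = sin(fδ)/sin δ ≈ 0.765.
p = a·p₁ + b·p₂ ≈ (-0.778, 0.229, 0.586); φ = arcsin(p_z) ≈ 35.85°, λ = atan2(p_y, p_x) ≈ 163.60°.

≈ 36°N, 164°E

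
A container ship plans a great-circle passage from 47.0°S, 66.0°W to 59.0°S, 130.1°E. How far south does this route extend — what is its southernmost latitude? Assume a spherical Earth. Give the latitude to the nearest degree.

≈ 84°S

The great circle lies in the plane with unit normal n̂ = (p₁ × p₂)/|p₁ × p₂|.
Here n̂_z ≈ -0.102; the vertex latitude is φ_max = arccos|n̂_z| ≈ 84.2°.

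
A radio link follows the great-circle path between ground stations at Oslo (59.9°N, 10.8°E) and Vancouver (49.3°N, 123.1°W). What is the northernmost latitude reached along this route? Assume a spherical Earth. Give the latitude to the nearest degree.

The great circle lies in the plane with unit normal n̂ = (p₁ × p₂)/|p₁ × p₂|.
Here n̂_z ≈ -0.261; the vertex latitude is φ_max = arccos|n̂_z| ≈ 74.9°.
Check via Clairaut: cos φ_max = |cos φ₁| · sin C = cos(59.9°)·sin(31.3°) ≈ 0.261, again giving ≈ 74.9°.

≈ 75°N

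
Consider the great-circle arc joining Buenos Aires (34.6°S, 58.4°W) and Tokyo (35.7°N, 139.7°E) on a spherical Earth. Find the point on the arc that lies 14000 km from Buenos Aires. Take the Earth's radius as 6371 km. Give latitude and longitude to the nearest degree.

≈ (26°N, 175°W)

Convert each endpoint to a unit vector on the sphere (x = cos φ cos λ, y = cos φ sin λ, z = sin φ).
The central angle between the endpoints is δ = arccos(p₁·p₂) ≈ 2.883 rad (165.2°). The total great-circle distance is δ·R ≈ 2.883 × 6371 ≈ 18367 km, so the target fraction is f = 14000/18367 ≈ 0.762.
Interpolate at f ≈ 0.762 with slerp weights a = sin((1−f)δ)/sin δ ≈ 2.475, b = sin(fδ)/sin δ ≈ 3.167.
p = a·p₁ + b·p₂ ≈ (-0.894, -0.072, 0.443); φ = arcsin(p_z) ≈ 26.27°, λ = atan2(p_y, p_x) ≈ -175.40°.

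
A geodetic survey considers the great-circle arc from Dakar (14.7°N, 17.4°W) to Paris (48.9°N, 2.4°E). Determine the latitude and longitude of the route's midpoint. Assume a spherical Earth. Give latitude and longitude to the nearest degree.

≈ 32°N, 9°W

The haversine formula gives a central angle δ ≈ 0.661 rad (37.9°) between the endpoints.
Interpolate at f = 1/2 with slerp weights a = sin((1−f)δ)/sin δ ≈ 0.529, b = sin(fδ)/sin δ ≈ 0.529.
p = a·p₁ + b·p₂ ≈ (0.835, -0.138, 0.532); φ = arcsin(p_z) ≈ 32.17°, λ = atan2(p_y, p_x) ≈ -9.41°.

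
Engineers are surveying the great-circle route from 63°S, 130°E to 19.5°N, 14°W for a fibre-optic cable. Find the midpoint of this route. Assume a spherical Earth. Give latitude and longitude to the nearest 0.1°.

Convert each endpoint to a unit vector on the sphere (x = cos φ cos λ, y = cos φ sin λ, z = sin φ).
The central angle between the endpoints is δ = arccos(p₁·p₂) ≈ 2.270 rad (130.1°).
Interpolate at f = 1/2 with slerp weights a = sin((1−f)δ)/sin δ ≈ 1.185, b = sin(fδ)/sin δ ≈ 1.185.
p = a·p₁ + b·p₂ ≈ (0.738, 0.142, -0.660); φ = arcsin(p_z) ≈ -41.30°, λ = atan2(p_y, p_x) ≈ 10.88°.

≈ 41.3°S, 10.9°E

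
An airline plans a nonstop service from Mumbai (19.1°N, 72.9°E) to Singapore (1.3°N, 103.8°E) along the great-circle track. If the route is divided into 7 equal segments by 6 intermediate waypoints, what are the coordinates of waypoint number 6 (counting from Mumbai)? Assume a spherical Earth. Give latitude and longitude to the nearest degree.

≈ (4°N, 100°E)

Write both endpoints as unit vectors p₁, p₂ with components (cos φ cos λ, cos φ sin λ, sin φ).
The central angle between the endpoints is δ = arccos(p₁·p₂) ≈ 0.613 rad (35.1°).
Interpolate at f = 6/7 with slerp weights a = sin((1−f)δ)/sin δ ≈ 0.152, b = sin(fδ)/sin δ ≈ 0.872.
p = a·p₁ + b·p₂ ≈ (-0.166, 0.984, 0.070); φ = arcsin(p_z) ≈ 3.99°, λ = atan2(p_y, p_x) ≈ 99.56°.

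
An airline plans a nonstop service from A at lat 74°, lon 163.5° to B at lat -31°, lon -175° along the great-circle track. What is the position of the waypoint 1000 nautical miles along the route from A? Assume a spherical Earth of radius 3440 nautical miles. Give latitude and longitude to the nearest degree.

≈ lat 58°, lon 174°

Write both endpoints as unit vectors p₁, p₂ with components (cos φ cos λ, cos φ sin λ, sin φ).
The central angle between the endpoints is δ = arccos(p₁·p₂) ≈ 1.850 rad (106.0°). The total great-circle distance is δ·R ≈ 1.850 × 3440 ≈ 6363 nmi, so the target fraction is f = 1000/6363 ≈ 0.157.
Interpolate at f ≈ 0.157 with slerp weights a = sin((1−f)δ)/sin δ ≈ 1.040, b = sin(fδ)/sin δ ≈ 0.298.
p = a·p₁ + b·p₂ ≈ (-0.529, 0.059, 0.846); φ = arcsin(p_z) ≈ 57.81°, λ = atan2(p_y, p_x) ≈ 173.63°.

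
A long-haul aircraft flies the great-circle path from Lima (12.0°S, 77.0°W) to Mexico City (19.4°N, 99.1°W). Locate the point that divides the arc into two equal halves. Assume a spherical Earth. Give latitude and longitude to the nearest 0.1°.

≈ 3.8°N, 87.8°W

Write both endpoints as unit vectors p₁, p₂ with components (cos φ cos λ, cos φ sin λ, sin φ).
The central angle between the endpoints is δ = arccos(p₁·p₂) ≈ 0.667 rad (38.2°).
Interpolate at f = 1/2 with slerp weights a = sin((1−f)δ)/sin δ ≈ 0.529, b = sin(fδ)/sin δ ≈ 0.529.
p = a·p₁ + b·p₂ ≈ (0.037, -0.997, 0.066); φ = arcsin(p_z) ≈ 3.77°, λ = atan2(p_y, p_x) ≈ -87.85°.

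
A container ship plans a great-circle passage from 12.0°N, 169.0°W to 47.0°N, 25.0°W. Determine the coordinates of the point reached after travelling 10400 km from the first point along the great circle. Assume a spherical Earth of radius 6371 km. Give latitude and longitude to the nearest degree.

≈ 60°N, 49°W

Convert each endpoint to a unit vector on the sphere (x = cos φ cos λ, y = cos φ sin λ, z = sin φ).
The central angle between the endpoints is δ = arccos(p₁·p₂) ≈ 1.969 rad (112.8°). The total great-circle distance is δ·R ≈ 1.969 × 6371 ≈ 12544 km, so the target fraction is f = 10400/12544 ≈ 0.829.
Interpolate at f ≈ 0.829 with slerp weights a = sin((1−f)δ)/sin δ ≈ 0.358, b = sin(fδ)/sin δ ≈ 1.083.
p = a·p₁ + b·p₂ ≈ (0.325, -0.379, 0.866); φ = arcsin(p_z) ≈ 60.04°, λ = atan2(p_y, p_x) ≈ -49.35°.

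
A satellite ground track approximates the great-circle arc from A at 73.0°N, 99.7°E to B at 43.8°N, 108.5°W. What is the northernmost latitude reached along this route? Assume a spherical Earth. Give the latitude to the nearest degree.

≈ 83°N

The great circle lies in the plane with unit normal n̂ = (p₁ × p₂)/|p₁ × p₂|.
Here n̂_z ≈ +0.113; the vertex latitude is φ_max = arccos|n̂_z| ≈ 83.5°.
Check via Clairaut: cos φ_max = |cos φ₁| · sin C = cos(73.0°)·sin(22.8°) ≈ 0.113, again giving ≈ 83.5°.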